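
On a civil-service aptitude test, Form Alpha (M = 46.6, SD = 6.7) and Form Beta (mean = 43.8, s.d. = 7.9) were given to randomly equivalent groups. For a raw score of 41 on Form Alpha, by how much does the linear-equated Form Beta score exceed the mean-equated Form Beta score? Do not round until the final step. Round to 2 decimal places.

Mean-equated: 41 + (43.8 − 46.6) = 38.20
Linear-equated: (7.9/6.7)(41 − 46.6) + 43.8 = 37.197
Difference = 37.197 − 38.20 = -1.00

-1.00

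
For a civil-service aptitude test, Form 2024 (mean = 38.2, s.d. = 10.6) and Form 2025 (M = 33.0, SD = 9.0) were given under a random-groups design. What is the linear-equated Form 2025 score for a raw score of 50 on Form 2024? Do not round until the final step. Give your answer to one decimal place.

43.0

Linear equating: y = (SD_Y/SD_X)(x − M_X) + M_Y
y = (9.0/10.6)(50 − 38.2) + 33.0
y = 0.849057 × 11.8 + 33.0 = 10.0189 + 33.0 = 43.0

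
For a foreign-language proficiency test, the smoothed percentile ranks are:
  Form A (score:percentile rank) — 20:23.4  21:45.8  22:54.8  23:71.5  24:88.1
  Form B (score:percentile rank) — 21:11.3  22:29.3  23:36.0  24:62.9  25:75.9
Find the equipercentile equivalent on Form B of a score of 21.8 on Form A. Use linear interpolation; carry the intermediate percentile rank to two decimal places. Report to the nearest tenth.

PR of 21.8 on Form A: 45.8 + (21.8 − 21)/(22 − 21) × (54.8 − 45.8) = 53.00
On Form B, PR 53.00 falls between score 23 (PR 36.0) and 24 (PR 62.9).
Interpolate: 23 + (53.00 − 36.0)/(62.9 − 36.0) × (24 − 23) = 23.6

23.6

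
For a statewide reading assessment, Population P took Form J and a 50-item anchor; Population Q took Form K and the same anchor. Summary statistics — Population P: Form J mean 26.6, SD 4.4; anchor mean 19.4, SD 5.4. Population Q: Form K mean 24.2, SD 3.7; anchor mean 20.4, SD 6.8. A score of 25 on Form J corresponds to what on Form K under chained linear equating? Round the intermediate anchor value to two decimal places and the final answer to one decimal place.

Form J → anchor (Population P): v = (5.4/4.4)(25 − 26.6) + 19.4 = 17.44
anchor → Form K (Population Q): y = (3.7/6.8)(17.44 − 20.4) + 24.2 = 22.6

22.6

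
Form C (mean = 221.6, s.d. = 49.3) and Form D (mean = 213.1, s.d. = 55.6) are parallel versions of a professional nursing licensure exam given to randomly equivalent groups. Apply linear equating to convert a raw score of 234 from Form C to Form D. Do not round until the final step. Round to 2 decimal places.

Linear equating: y = (SD_Y/SD_X)(x − M_X) + M_Y
y = (55.6/49.3)(234 − 221.6) + 213.1
y = 1.127789 × 12.4 + 213.1 = 13.9846 + 213.1 = 227.08

227.08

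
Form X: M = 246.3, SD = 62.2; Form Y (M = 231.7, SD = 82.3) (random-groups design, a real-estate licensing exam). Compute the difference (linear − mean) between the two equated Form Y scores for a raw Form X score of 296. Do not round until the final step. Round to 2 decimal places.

16.06

Mean-equated: 296 + (231.7 − 246.3) = 281.40
Linear-equated: (82.3/62.2)(296 − 246.3) + 231.7 = 297.461
Difference = 297.461 − 281.40 = 16.06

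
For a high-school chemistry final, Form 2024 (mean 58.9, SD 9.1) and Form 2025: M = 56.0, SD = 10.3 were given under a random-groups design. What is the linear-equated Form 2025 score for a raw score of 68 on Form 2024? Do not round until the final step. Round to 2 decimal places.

66.30

Linear equating: y = (SD_Y/SD_X)(x − M_X) + M_Y
y = (10.3/9.1)(68 − 58.9) + 56.0
y = 1.131868 × 9.1 + 56.0 = 10.3000 + 56.0 = 66.30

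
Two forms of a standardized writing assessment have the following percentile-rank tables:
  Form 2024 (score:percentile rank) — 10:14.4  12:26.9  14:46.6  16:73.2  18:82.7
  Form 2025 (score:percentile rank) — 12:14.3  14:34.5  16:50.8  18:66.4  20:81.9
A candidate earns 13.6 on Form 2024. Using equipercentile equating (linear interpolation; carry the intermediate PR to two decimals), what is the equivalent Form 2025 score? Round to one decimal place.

15.0

PR of 13.6 on Form 2024: 26.9 + (13.6 − 12)/(14 − 12) × (46.6 − 26.9) = 42.66
On Form 2025, PR 42.66 falls between score 14 (PR 34.5) and 16 (PR 50.8).
Interpolate: 14 + (42.66 − 34.5)/(50.8 − 34.5) × (16 − 14) = 15.0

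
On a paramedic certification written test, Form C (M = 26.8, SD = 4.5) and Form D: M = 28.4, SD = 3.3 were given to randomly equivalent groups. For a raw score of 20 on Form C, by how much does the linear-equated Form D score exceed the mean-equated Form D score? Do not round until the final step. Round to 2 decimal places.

1.81

Mean-equated: 20 + (28.4 − 26.8) = 21.60
Linear-equated: (3.3/4.5)(20 − 26.8) + 28.4 = 23.413
Difference = 23.413 − 21.60 = 1.81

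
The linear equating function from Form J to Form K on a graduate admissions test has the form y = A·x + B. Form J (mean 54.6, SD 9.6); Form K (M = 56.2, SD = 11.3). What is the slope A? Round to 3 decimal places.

1.177

A = SD_Y / SD_X = 11.3 / 9.6 = 1.177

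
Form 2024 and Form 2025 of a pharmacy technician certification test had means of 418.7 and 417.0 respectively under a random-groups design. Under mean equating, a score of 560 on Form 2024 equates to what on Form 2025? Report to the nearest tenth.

Mean equating: y = x + (M_Y − M_X) = 560 + (417.0 − 418.7) = 558.3

558.3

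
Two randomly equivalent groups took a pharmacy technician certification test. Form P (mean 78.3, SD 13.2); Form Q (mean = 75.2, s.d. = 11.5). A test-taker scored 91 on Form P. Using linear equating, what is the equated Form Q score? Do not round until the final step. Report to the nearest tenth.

86.3

Linear equating: y = (SD_Y/SD_X)(x − M_X) + M_Y
y = (11.5/13.2)(91 − 78.3) + 75.2
y = 0.871212 × 12.7 + 75.2 = 11.0644 + 75.2 = 86.3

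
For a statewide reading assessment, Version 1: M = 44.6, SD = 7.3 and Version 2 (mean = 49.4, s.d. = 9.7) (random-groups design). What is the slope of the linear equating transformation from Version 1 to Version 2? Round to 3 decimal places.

A = SD_Y / SD_X = 9.7 / 7.3 = 1.329

1.329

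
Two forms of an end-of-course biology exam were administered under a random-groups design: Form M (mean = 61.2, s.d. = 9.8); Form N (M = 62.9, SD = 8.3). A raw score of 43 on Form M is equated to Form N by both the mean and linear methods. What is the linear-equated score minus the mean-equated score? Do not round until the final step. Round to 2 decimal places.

2.79

Mean-equated: 43 + (62.9 − 61.2) = 44.70
Linear-equated: (8.3/9.8)(43 − 61.2) + 62.9 = 47.486
Difference = 47.486 − 44.70 = 2.79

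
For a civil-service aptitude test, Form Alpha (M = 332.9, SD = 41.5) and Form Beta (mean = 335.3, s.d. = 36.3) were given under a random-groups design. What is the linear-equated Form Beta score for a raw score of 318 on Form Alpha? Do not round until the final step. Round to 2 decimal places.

Linear equating: y = (SD_Y/SD_X)(x − M_X) + M_Y
y = (36.3/41.5)(318 − 332.9) + 335.3
y = 0.874699 × -14.9 + 335.3 = -13.0330 + 335.3 = 322.27

322.27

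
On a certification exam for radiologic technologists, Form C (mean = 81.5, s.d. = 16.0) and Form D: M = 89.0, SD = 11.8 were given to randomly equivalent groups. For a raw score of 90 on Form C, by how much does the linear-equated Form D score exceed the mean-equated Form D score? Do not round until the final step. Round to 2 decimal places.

-2.23

Mean-equated: 90 + (89.0 − 81.5) = 97.50
Linear-equated: (11.8/16.0)(90 − 81.5) + 89.0 = 95.269
Difference = 95.269 − 97.50 = -2.23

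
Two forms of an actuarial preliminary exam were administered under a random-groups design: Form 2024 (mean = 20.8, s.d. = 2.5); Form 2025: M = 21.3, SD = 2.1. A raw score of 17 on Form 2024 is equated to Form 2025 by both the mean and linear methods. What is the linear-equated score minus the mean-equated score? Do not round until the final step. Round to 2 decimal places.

Mean-equated: 17 + (21.3 − 20.8) = 17.50
Linear-equated: (2.1/2.5)(17 − 20.8) + 21.3 = 18.108
Difference = 18.108 − 17.50 = 0.61

0.61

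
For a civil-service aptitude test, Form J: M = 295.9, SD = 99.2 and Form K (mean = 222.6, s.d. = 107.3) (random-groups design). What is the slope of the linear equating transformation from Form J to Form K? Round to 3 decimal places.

A = SD_Y / SD_X = 107.3 / 99.2 = 1.082

1.082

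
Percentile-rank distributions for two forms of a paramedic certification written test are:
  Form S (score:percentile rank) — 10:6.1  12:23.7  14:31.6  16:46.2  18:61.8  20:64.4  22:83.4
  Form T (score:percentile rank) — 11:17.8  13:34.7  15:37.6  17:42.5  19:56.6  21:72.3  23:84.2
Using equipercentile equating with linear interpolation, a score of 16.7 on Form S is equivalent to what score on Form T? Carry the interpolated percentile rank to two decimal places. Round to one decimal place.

18.3

PR of 16.7 on Form S: 46.2 + (16.7 − 16)/(18 − 16) × (61.8 − 46.2) = 51.66
On Form T, PR 51.66 falls between score 17 (PR 42.5) and 19 (PR 56.6).
Interpolate: 17 + (51.66 − 42.5)/(56.6 − 42.5) × (19 − 17) = 18.3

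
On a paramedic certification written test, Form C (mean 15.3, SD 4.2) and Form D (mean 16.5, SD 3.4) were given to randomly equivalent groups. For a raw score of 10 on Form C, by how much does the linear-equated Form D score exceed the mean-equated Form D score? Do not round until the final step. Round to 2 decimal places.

Mean-equated: 10 + (16.5 − 15.3) = 11.20
Linear-equated: (3.4/4.2)(10 − 15.3) + 16.5 = 12.210
Difference = 12.210 − 11.20 = 1.01

1.01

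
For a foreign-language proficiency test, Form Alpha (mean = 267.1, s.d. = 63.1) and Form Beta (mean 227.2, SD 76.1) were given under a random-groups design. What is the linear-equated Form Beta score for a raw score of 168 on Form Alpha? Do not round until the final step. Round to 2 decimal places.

107.68

Linear equating: y = (SD_Y/SD_X)(x − M_X) + M_Y
y = (76.1/63.1)(168 − 267.1) + 227.2
y = 1.206022 × -99.1 + 227.2 = -119.5168 + 227.2 = 107.68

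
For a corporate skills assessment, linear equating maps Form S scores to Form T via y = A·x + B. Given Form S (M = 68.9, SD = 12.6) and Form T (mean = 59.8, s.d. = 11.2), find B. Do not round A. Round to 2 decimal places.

-1.44

A = SD_Y / SD_X = 11.2 / 12.6 = 0.888889
B = M_Y − A·M_X = 59.8 − 0.888889 × 68.9 = -1.44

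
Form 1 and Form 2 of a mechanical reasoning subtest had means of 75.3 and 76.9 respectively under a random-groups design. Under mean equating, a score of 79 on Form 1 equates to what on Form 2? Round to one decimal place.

80.6

Mean equating: y = x + (M_Y − M_X) = 79 + (76.9 − 75.3) = 80.6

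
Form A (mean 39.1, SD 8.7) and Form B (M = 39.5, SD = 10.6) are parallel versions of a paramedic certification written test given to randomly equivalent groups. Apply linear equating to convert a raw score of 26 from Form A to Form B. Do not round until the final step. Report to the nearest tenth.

23.5

Linear equating: y = (SD_Y/SD_X)(x − M_X) + M_Y
y = (10.6/8.7)(26 − 39.1) + 39.5
y = 1.218391 × -13.1 + 39.5 = -15.9609 + 39.5 = 23.5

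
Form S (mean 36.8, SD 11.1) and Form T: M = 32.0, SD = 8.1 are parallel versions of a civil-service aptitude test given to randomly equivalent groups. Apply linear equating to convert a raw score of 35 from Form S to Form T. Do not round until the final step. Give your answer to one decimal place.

Linear equating: y = (SD_Y/SD_X)(x − M_X) + M_Y
y = (8.1/11.1)(35 − 36.8) + 32.0
y = 0.729730 × -1.8 + 32.0 = -1.3135 + 32.0 = 30.7

30.7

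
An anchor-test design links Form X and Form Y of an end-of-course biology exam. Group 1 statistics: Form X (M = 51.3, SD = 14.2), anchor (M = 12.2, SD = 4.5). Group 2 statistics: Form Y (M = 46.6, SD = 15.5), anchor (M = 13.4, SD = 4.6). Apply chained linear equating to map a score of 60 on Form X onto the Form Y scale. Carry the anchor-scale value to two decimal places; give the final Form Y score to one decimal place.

51.9

Form X → anchor (Group 1): v = (4.5/14.2)(60 − 51.3) + 12.2 = 14.96
anchor → Form Y (Group 2): y = (15.5/4.6)(14.96 − 13.4) + 46.6 = 51.9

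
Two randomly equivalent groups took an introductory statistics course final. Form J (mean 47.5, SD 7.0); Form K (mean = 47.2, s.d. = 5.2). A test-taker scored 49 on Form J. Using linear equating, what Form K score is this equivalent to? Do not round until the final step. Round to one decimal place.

Linear equating: y = (SD_Y/SD_X)(x − M_X) + M_Y
y = (5.2/7.0)(49 − 47.5) + 47.2
y = 0.742857 × 1.5 + 47.2 = 1.1143 + 47.2 = 48.3

48.3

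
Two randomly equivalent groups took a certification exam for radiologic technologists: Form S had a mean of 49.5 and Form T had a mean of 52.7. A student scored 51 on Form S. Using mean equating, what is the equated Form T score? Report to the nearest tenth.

54.2

Mean equating: y = x + (M_Y − M_X) = 51 + (52.7 − 49.5) = 54.2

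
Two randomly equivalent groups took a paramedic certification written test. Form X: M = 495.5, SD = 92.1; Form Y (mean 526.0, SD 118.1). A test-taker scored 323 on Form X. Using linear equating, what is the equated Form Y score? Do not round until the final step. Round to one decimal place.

Linear equating: y = (SD_Y/SD_X)(x − M_X) + M_Y
y = (118.1/92.1)(323 − 495.5) + 526.0
y = 1.282302 × -172.5 + 526.0 = -221.1971 + 526.0 = 304.8

304.8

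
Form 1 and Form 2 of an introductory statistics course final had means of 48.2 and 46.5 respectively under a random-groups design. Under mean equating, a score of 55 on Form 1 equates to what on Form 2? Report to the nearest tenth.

Mean equating: y = x + (M_Y − M_X) = 55 + (46.5 − 48.2) = 53.3

53.3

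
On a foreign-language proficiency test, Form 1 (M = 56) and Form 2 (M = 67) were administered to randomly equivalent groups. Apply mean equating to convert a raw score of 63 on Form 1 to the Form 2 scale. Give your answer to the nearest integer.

Mean equating: y = x + (M_Y − M_X) = 63 + (67 − 56) = 74

74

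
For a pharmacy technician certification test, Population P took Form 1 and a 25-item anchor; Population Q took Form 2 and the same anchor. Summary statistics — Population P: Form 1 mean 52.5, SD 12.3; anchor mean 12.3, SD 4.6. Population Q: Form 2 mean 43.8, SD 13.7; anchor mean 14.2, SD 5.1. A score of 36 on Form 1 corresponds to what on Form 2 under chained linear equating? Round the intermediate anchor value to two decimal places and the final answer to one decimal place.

Form 1 → anchor (Population P): v = (4.6/12.3)(36 − 52.5) + 12.3 = 6.13
anchor → Form 2 (Population Q): y = (13.7/5.1)(6.13 − 14.2) + 43.8 = 22.1

22.1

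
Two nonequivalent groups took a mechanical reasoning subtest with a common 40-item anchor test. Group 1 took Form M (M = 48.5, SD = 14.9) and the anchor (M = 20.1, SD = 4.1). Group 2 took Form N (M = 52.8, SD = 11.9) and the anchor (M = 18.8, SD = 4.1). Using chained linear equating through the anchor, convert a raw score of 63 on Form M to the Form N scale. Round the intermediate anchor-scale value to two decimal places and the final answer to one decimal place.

Form M → anchor (Group 1): v = (4.1/14.9)(63 − 48.5) + 20.1 = 24.09
anchor → Form N (Group 2): y = (11.9/4.1)(24.09 − 18.8) + 52.8 = 68.2

68.2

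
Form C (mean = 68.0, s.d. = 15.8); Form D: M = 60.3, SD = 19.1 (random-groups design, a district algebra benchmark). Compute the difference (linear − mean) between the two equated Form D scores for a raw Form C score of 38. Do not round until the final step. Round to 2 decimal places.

-6.27

Mean-equated: 38 + (60.3 − 68.0) = 30.30
Linear-equated: (19.1/15.8)(38 − 68.0) + 60.3 = 24.034
Difference = 24.034 − 30.30 = -6.27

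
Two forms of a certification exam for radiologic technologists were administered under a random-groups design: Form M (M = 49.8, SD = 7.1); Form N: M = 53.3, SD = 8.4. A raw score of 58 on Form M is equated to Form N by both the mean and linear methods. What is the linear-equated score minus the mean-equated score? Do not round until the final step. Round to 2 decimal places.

Mean-equated: 58 + (53.3 − 49.8) = 61.50
Linear-equated: (8.4/7.1)(58 − 49.8) + 53.3 = 63.001
Difference = 63.001 − 61.50 = 1.50

1.50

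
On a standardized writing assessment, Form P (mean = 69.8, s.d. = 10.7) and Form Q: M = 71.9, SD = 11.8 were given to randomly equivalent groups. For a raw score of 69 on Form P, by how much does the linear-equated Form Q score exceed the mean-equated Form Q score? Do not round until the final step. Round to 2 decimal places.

Mean-equated: 69 + (71.9 − 69.8) = 71.10
Linear-equated: (11.8/10.7)(69 − 69.8) + 71.9 = 71.018
Difference = 71.018 − 71.10 = -0.08

-0.08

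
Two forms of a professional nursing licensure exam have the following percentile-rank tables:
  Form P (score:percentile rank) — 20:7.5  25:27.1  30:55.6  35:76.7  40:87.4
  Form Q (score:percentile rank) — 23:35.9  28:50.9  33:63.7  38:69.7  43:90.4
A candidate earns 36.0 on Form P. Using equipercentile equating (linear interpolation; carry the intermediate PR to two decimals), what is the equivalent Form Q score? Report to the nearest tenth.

40.2

PR of 36.0 on Form P: 76.7 + (36.0 − 35)/(40 − 35) × (87.4 − 76.7) = 78.84
On Form Q, PR 78.84 falls between score 38 (PR 69.7) and 43 (PR 90.4).
Interpolate: 38 + (78.84 − 69.7)/(90.4 − 69.7) × (43 − 38) = 40.2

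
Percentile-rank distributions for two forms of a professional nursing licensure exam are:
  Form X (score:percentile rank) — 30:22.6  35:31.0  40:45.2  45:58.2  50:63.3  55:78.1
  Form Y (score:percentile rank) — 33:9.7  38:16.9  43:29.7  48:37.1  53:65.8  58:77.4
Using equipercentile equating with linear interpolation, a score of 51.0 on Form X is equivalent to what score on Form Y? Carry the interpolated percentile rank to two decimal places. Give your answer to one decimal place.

53.2

PR of 51.0 on Form X: 63.3 + (51.0 − 50)/(55 − 50) × (78.1 − 63.3) = 66.26
On Form Y, PR 66.26 falls between score 53 (PR 65.8) and 58 (PR 77.4).
Interpolate: 53 + (66.26 − 65.8)/(77.4 − 65.8) × (58 − 53) = 53.2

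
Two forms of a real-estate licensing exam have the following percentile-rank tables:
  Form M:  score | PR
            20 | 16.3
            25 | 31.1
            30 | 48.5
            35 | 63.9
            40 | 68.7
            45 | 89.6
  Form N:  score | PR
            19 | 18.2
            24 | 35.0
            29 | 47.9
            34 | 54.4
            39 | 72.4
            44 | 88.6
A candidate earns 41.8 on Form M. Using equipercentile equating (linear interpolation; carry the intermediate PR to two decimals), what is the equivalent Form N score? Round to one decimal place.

40.2

PR of 41.8 on Form M: 68.7 + (41.8 − 40)/(45 − 40) × (89.6 − 68.7) = 76.22
On Form N, PR 76.22 falls between score 39 (PR 72.4) and 44 (PR 88.6).
Interpolate: 39 + (76.22 − 72.4)/(88.6 − 72.4) × (44 − 39) = 40.2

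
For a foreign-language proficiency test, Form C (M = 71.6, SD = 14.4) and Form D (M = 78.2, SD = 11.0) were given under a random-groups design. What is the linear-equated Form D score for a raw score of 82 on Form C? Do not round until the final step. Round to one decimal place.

Linear equating: y = (SD_Y/SD_X)(x − M_X) + M_Y
y = (11.0/14.4)(82 − 71.6) + 78.2
y = 0.763889 × 10.4 + 78.2 = 7.9444 + 78.2 = 86.1

86.1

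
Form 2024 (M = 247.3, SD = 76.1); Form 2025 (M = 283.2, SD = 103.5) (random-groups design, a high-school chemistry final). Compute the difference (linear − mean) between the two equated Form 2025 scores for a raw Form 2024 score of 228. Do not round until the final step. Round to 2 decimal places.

Mean-equated: 228 + (283.2 − 247.3) = 263.90
Linear-equated: (103.5/76.1)(228 − 247.3) + 283.2 = 256.951
Difference = 256.951 − 263.90 = -6.95

-6.95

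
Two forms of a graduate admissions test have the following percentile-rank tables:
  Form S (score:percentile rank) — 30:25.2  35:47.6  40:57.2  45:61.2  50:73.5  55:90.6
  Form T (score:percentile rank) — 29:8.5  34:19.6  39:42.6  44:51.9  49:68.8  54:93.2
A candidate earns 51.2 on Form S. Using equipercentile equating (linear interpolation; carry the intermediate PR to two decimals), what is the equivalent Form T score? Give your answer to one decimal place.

PR of 51.2 on Form S: 73.5 + (51.2 − 50)/(55 − 50) × (90.6 − 73.5) = 77.60
On Form T, PR 77.60 falls between score 49 (PR 68.8) and 54 (PR 93.2).
Interpolate: 49 + (77.60 − 68.8)/(93.2 − 68.8) × (54 − 49) = 50.8

50.8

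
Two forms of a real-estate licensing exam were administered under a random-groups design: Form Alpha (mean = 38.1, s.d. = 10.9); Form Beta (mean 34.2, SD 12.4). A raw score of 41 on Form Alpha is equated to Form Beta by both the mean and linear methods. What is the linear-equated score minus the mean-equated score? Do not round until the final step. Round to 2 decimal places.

0.40

Mean-equated: 41 + (34.2 − 38.1) = 37.10
Linear-equated: (12.4/10.9)(41 − 38.1) + 34.2 = 37.499
Difference = 37.499 − 37.10 = 0.40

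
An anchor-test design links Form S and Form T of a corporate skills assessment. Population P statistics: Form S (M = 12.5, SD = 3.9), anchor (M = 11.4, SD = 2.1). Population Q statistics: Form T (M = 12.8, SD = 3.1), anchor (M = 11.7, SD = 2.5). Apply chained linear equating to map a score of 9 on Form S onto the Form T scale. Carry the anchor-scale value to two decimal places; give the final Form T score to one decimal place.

10.1

Form S → anchor (Population P): v = (2.1/3.9)(9 − 12.5) + 11.4 = 9.52
anchor → Form T (Population Q): y = (3.1/2.5)(9.52 − 11.7) + 12.8 = 10.1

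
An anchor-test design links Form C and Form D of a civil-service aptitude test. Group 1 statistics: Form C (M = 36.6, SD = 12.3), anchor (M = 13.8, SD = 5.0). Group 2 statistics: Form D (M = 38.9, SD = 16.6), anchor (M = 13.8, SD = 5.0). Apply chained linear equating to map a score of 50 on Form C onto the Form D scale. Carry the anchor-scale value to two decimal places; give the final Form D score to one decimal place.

57.0

Form C → anchor (Group 1): v = (5.0/12.3)(50 − 36.6) + 13.8 = 19.25
anchor → Form D (Group 2): y = (16.6/5.0)(19.25 − 13.8) + 38.9 = 57.0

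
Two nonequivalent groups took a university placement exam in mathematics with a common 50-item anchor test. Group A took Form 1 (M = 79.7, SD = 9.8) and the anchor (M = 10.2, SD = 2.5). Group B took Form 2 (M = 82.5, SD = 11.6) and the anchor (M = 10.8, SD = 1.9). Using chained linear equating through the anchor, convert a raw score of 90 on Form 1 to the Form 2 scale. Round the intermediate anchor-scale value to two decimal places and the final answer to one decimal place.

94.9

Form 1 → anchor (Group A): v = (2.5/9.8)(90 − 79.7) + 10.2 = 12.83
anchor → Form 2 (Group B): y = (11.6/1.9)(12.83 − 10.8) + 82.5 = 94.9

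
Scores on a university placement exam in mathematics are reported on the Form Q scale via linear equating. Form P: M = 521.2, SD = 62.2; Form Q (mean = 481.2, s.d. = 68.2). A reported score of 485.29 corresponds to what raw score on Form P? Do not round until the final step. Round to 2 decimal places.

524.93

Invert y = (SD_Y/SD_X)(x − M_X) + M_Y:
x = (SD_X/SD_Y)(y − M_Y) + M_X = (62.2/68.2)(485.29 − 481.2) + 521.2
x = 0.912023 × 4.090 + 521.2 = 524.93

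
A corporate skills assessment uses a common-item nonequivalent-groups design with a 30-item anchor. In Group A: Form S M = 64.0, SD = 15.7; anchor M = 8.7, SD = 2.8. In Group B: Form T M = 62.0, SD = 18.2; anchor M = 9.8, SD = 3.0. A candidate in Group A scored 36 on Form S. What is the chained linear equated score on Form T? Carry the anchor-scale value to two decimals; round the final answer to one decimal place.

25.1

Form S → anchor (Group A): v = (2.8/15.7)(36 − 64.0) + 8.7 = 3.71
anchor → Form T (Group B): y = (18.2/3.0)(3.71 − 9.8) + 62.0 = 25.1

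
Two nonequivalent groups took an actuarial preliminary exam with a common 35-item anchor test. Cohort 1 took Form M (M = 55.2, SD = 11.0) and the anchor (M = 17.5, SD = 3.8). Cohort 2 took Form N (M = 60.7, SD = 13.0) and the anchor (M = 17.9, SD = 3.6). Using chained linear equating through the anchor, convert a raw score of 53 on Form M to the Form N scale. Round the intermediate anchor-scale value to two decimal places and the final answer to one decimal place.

56.5

Form M → anchor (Cohort 1): v = (3.8/11.0)(53 − 55.2) + 17.5 = 16.74
anchor → Form N (Cohort 2): y = (13.0/3.6)(16.74 − 17.9) + 60.7 = 56.5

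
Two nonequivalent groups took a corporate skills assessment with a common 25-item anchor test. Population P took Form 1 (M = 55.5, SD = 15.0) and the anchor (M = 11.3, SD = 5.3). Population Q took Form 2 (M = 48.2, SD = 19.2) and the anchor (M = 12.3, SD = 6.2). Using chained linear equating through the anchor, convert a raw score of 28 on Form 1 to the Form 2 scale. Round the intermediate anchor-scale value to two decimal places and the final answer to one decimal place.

Form 1 → anchor (Population P): v = (5.3/15.0)(28 − 55.5) + 11.3 = 1.58
anchor → Form 2 (Population Q): y = (19.2/6.2)(1.58 − 12.3) + 48.2 = 15.0

15.0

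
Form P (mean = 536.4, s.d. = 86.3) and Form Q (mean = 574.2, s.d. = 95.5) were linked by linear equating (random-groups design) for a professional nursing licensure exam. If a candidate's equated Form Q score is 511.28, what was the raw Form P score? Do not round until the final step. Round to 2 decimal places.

Invert y = (SD_Y/SD_X)(x − M_X) + M_Y:
x = (SD_X/SD_Y)(y − M_Y) + M_X = (86.3/95.5)(511.28 − 574.2) + 536.4
x = 0.903665 × -62.920 + 536.4 = 479.54

479.54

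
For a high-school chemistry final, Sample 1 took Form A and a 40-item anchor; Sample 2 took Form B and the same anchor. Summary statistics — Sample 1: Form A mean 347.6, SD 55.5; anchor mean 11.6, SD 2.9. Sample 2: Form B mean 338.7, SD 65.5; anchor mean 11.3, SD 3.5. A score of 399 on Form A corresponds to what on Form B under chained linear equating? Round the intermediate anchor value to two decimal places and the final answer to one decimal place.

Form A → anchor (Sample 1): v = (2.9/55.5)(399 − 347.6) + 11.6 = 14.29
anchor → Form B (Sample 2): y = (65.5/3.5)(14.29 − 11.3) + 338.7 = 394.7

394.7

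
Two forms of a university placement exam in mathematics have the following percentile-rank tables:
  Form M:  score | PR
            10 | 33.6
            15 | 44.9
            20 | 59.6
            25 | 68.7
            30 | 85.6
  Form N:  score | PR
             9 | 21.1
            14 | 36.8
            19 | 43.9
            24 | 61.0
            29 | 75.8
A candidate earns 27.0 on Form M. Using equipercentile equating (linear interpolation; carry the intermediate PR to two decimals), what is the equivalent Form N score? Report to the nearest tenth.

28.9

PR of 27.0 on Form M: 68.7 + (27.0 − 25)/(30 − 25) × (85.6 − 68.7) = 75.46
On Form N, PR 75.46 falls between score 24 (PR 61.0) and 29 (PR 75.8).
Interpolate: 24 + (75.46 − 61.0)/(75.8 − 61.0) × (29 − 24) = 28.9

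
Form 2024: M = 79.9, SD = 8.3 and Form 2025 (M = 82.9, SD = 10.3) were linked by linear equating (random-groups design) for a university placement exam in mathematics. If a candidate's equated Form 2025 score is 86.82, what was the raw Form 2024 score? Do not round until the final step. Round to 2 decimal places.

83.06

Invert y = (SD_Y/SD_X)(x − M_X) + M_Y:
x = (SD_X/SD_Y)(y − M_Y) + M_X = (8.3/10.3)(86.82 − 82.9) + 79.9
x = 0.805825 × 3.920 + 79.9 = 83.06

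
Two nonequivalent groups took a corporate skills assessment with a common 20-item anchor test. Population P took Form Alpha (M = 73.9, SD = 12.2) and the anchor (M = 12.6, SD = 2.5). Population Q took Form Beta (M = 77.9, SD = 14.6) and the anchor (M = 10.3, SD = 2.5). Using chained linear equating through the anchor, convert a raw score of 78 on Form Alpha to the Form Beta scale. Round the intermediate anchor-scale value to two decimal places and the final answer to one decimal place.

96.2

Form Alpha → anchor (Population P): v = (2.5/12.2)(78 − 73.9) + 12.6 = 13.44
anchor → Form Beta (Population Q): y = (14.6/2.5)(13.44 − 10.3) + 77.9 = 96.2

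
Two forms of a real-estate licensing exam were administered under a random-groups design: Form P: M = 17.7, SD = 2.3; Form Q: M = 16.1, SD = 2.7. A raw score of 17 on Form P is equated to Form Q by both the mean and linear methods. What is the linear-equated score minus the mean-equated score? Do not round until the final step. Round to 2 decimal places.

Mean-equated: 17 + (16.1 − 17.7) = 15.40
Linear-equated: (2.7/2.3)(17 − 17.7) + 16.1 = 15.278
Difference = 15.278 − 15.40 = -0.12

-0.12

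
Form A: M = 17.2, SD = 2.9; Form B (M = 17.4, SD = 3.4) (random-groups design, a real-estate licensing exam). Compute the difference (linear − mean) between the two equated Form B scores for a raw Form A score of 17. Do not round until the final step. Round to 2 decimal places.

Mean-equated: 17 + (17.4 − 17.2) = 17.20
Linear-equated: (3.4/2.9)(17 − 17.2) + 17.4 = 17.166
Difference = 17.166 − 17.20 = -0.03

-0.03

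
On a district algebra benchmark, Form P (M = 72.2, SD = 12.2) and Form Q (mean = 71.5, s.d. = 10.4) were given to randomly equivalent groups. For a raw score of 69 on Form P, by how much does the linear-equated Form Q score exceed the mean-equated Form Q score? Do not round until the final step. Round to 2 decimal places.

Mean-equated: 69 + (71.5 − 72.2) = 68.30
Linear-equated: (10.4/12.2)(69 − 72.2) + 71.5 = 68.772
Difference = 68.772 − 68.30 = 0.47

0.47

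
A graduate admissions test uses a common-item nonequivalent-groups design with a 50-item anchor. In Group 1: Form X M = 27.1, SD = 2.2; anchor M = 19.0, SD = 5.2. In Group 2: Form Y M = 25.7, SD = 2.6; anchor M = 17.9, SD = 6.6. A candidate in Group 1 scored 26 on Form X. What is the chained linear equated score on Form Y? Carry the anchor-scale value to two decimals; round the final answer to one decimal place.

Form X → anchor (Group 1): v = (5.2/2.2)(26 − 27.1) + 19.0 = 16.40
anchor → Form Y (Group 2): y = (2.6/6.6)(16.40 − 17.9) + 25.7 = 25.1

25.1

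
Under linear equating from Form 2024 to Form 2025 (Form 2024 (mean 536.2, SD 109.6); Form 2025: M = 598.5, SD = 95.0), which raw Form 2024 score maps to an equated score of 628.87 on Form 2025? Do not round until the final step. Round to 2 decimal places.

Invert y = (SD_Y/SD_X)(x − M_X) + M_Y:
x = (SD_X/SD_Y)(y − M_Y) + M_X = (109.6/95.0)(628.87 − 598.5) + 536.2
x = 1.153684 × 30.370 + 536.2 = 571.24

571.24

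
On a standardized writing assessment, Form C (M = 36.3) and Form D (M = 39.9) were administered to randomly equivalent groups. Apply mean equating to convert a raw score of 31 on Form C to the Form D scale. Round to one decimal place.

34.6

Mean equating: y = x + (M_Y − M_X) = 31 + (39.9 − 36.3) = 34.6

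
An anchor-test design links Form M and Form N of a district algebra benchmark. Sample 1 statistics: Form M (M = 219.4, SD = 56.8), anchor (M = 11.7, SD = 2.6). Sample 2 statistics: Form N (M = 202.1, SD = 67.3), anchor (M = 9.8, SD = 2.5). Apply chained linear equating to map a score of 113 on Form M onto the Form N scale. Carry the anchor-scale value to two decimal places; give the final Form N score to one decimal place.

122.1

Form M → anchor (Sample 1): v = (2.6/56.8)(113 − 219.4) + 11.7 = 6.83
anchor → Form N (Sample 2): y = (67.3/2.5)(6.83 − 9.8) + 202.1 = 122.1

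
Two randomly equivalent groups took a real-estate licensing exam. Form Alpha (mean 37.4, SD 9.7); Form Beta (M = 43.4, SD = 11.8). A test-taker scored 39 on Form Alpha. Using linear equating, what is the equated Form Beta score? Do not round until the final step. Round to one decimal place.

Linear equating: y = (SD_Y/SD_X)(x − M_X) + M_Y
y = (11.8/9.7)(39 − 37.4) + 43.4
y = 1.216495 × 1.6 + 43.4 = 1.9464 + 43.4 = 45.3

45.3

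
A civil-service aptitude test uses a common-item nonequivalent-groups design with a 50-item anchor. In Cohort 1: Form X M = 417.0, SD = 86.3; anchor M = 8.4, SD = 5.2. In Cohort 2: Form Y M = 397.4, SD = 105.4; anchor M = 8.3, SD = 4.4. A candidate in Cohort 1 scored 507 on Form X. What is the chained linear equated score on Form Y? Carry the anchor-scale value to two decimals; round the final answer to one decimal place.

Form X → anchor (Cohort 1): v = (5.2/86.3)(507 − 417.0) + 8.4 = 13.82
anchor → Form Y (Cohort 2): y = (105.4/4.4)(13.82 − 8.3) + 397.4 = 529.6

529.6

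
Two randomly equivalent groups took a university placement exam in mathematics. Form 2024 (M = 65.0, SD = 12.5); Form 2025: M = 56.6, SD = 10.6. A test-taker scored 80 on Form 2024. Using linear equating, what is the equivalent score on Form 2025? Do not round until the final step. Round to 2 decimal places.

Linear equating: y = (SD_Y/SD_X)(x − M_X) + M_Y
y = (10.6/12.5)(80 − 65.0) + 56.6
y = 0.848000 × 15.0 + 56.6 = 12.7200 + 56.6 = 69.32

69.32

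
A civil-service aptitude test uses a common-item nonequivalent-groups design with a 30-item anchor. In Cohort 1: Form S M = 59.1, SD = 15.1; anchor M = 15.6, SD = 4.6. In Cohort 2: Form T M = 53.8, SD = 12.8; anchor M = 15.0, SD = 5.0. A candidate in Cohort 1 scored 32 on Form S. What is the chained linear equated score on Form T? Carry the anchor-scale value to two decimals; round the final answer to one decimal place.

34.2

Form S → anchor (Cohort 1): v = (4.6/15.1)(32 − 59.1) + 15.6 = 7.34
anchor → Form T (Cohort 2): y = (12.8/5.0)(7.34 − 15.0) + 53.8 = 34.2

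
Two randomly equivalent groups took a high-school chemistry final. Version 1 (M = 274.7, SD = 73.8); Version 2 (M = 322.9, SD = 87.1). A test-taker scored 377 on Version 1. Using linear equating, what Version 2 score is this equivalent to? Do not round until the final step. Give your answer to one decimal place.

Linear equating: y = (SD_Y/SD_X)(x − M_X) + M_Y
y = (87.1/73.8)(377 − 274.7) + 322.9
y = 1.180217 × 102.3 + 322.9 = 120.7362 + 322.9 = 443.6

443.6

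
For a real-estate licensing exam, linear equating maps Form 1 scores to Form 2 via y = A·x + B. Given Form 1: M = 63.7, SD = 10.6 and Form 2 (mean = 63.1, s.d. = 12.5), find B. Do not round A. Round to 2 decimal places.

-12.02

A = SD_Y / SD_X = 12.5 / 10.6 = 1.179245
B = M_Y − A·M_X = 63.1 − 1.179245 × 63.7 = -12.02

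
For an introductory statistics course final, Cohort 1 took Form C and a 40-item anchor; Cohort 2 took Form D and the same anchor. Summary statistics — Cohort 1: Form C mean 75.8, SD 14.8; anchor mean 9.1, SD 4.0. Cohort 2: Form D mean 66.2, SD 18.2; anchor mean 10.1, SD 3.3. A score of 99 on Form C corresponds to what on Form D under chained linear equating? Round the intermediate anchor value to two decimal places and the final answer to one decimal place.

95.3

Form C → anchor (Cohort 1): v = (4.0/14.8)(99 − 75.8) + 9.1 = 15.37
anchor → Form D (Cohort 2): y = (18.2/3.3)(15.37 − 10.1) + 66.2 = 95.3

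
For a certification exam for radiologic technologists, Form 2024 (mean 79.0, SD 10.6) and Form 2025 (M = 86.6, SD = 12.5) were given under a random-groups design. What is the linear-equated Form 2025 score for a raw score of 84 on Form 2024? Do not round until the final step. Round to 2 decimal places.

92.50

Linear equating: y = (SD_Y/SD_X)(x − M_X) + M_Y
y = (12.5/10.6)(84 − 79.0) + 86.6
y = 1.179245 × 5.0 + 86.6 = 5.8962 + 86.6 = 92.50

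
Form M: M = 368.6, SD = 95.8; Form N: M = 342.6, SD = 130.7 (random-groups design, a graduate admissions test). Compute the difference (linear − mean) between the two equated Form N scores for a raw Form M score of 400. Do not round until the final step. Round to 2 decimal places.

Mean-equated: 400 + (342.6 − 368.6) = 374.00
Linear-equated: (130.7/95.8)(400 − 368.6) + 342.6 = 385.439
Difference = 385.439 − 374.00 = 11.44

11.44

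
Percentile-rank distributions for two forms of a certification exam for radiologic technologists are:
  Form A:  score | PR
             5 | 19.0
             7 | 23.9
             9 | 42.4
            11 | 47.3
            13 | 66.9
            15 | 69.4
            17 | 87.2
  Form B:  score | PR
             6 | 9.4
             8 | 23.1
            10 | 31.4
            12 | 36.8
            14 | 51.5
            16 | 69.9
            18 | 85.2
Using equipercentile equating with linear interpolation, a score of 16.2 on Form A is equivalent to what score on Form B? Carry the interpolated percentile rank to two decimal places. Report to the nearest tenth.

PR of 16.2 on Form A: 69.4 + (16.2 − 15)/(17 − 15) × (87.2 − 69.4) = 80.08
On Form B, PR 80.08 falls between score 16 (PR 69.9) and 18 (PR 85.2).
Interpolate: 16 + (80.08 − 69.9)/(85.2 − 69.9) × (18 − 16) = 17.3

17.3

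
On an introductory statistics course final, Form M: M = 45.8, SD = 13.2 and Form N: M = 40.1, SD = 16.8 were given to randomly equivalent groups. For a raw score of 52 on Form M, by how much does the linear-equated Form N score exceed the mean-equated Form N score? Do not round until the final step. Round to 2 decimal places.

Mean-equated: 52 + (40.1 − 45.8) = 46.30
Linear-equated: (16.8/13.2)(52 − 45.8) + 40.1 = 47.991
Difference = 47.991 − 46.30 = 1.69

1.69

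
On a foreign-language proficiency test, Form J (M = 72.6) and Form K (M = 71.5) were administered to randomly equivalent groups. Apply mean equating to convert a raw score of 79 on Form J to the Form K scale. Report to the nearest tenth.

Mean equating: y = x + (M_Y − M_X) = 79 + (71.5 − 72.6) = 77.9

77.9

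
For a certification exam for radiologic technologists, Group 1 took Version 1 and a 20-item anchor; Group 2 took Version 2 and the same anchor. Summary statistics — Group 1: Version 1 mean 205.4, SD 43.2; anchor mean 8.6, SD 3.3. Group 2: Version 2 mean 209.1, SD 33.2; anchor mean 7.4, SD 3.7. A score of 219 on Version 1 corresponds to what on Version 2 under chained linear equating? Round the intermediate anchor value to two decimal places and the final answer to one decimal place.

229.2

Version 1 → anchor (Group 1): v = (3.3/43.2)(219 − 205.4) + 8.6 = 9.64
anchor → Version 2 (Group 2): y = (33.2/3.7)(9.64 − 7.4) + 209.1 = 229.2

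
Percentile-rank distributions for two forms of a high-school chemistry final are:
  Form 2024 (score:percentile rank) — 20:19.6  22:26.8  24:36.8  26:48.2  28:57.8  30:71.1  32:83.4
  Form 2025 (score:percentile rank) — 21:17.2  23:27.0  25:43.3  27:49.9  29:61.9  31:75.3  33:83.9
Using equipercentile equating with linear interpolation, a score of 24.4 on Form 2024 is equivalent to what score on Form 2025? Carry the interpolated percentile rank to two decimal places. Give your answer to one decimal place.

PR of 24.4 on Form 2024: 36.8 + (24.4 − 24)/(26 − 24) × (48.2 − 36.8) = 39.08
On Form 2025, PR 39.08 falls between score 23 (PR 27.0) and 25 (PR 43.3).
Interpolate: 23 + (39.08 − 27.0)/(43.3 − 27.0) × (25 − 23) = 24.5

24.5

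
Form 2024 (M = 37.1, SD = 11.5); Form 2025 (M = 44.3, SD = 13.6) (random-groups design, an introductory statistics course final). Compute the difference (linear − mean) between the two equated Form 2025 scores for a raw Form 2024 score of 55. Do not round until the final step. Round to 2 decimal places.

3.27

Mean-equated: 55 + (44.3 − 37.1) = 62.20
Linear-equated: (13.6/11.5)(55 − 37.1) + 44.3 = 65.469
Difference = 65.469 − 62.20 = 3.27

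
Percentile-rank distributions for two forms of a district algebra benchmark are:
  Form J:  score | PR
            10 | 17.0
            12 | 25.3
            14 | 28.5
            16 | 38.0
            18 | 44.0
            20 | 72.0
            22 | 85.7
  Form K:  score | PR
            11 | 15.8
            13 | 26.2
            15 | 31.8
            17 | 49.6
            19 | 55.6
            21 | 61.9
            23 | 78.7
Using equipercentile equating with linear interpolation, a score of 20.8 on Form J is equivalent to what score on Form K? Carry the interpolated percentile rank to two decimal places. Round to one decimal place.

PR of 20.8 on Form J: 72.0 + (20.8 − 20)/(22 − 20) × (85.7 − 72.0) = 77.48
On Form K, PR 77.48 falls between score 21 (PR 61.9) and 23 (PR 78.7).
Interpolate: 21 + (77.48 − 61.9)/(78.7 − 61.9) × (23 − 21) = 22.9

22.9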